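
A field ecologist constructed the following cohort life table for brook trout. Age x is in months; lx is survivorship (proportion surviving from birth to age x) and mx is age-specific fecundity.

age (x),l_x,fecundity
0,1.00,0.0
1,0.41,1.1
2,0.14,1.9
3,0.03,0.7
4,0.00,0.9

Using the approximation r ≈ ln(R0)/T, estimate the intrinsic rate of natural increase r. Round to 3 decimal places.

R0 = Σ lx·mx = 0 + 0.451 + 0.266 + 0.021 + 0 = 0.738
Σ x·lx·mx = 1.046; T = 1.046/0.738 = 1.41734…
r ≈ ln(R0)/T = ln(0.738)/1.41734… = -0.21435… → -0.214

-0.214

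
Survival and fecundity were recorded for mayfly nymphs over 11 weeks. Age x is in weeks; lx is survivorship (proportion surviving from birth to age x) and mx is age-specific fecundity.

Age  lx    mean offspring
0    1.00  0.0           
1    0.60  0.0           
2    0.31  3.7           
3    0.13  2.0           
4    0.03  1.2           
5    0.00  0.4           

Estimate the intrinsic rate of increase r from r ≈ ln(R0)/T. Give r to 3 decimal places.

R0 = Σ lx·mx = 0 + 0 + 1.147 + 0.26 + 0.036 + 0 = 1.443
Σ x·lx·mx = 3.218; T = 3.218/1.443 = 2.23008…
r ≈ ln(R0)/T = ln(1.443)/2.23008… = 0.16444… → 0.164

0.164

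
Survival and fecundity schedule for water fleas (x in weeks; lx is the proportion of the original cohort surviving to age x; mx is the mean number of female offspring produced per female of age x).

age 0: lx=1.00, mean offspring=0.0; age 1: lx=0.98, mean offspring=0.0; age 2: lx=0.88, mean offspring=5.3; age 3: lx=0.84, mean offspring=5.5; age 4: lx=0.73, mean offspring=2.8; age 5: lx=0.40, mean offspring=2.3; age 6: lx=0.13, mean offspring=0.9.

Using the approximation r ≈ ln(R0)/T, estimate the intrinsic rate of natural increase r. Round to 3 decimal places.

0.848

R0 = Σ lx·mx = 0 + 0 + 4.664 + 4.62 + 2.044 + 0.92 + 0.117 = 12.365
Σ x·lx·mx = 36.666; T = 36.666/12.365 = 2.96531…
r ≈ ln(R0)/T = ln(12.365)/2.96531… = 0.8481… → 0.848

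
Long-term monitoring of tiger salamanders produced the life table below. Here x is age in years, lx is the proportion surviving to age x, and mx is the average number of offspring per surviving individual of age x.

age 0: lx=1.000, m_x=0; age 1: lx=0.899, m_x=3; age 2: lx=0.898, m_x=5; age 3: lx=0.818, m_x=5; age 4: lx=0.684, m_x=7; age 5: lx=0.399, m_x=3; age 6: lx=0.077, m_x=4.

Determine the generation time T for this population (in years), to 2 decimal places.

lx·mx: 0, 2.697, 4.49, 4.09, 4.788, 1.197, 0.308 → R0 = 17.57
x·lx·mx: 0, 2.697, 8.98, 12.27, 19.152, 5.985, 1.848 → Σ = 50.932
T = 50.932 / 17.57 = 2.898805… → 2.90

2.90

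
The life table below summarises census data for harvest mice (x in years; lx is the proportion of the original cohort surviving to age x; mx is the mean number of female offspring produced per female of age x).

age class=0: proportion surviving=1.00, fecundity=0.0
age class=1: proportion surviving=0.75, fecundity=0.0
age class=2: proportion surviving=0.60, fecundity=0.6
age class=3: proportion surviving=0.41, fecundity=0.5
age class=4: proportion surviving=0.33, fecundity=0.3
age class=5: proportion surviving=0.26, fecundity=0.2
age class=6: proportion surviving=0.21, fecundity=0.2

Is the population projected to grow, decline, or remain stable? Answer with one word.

R0 = Σ lx·mx = 0 + 0 + 0.36 + 0.205 + 0.099 + 0.052 + 0.042 = 0.758
R0 < 1, so the population is declining.

declining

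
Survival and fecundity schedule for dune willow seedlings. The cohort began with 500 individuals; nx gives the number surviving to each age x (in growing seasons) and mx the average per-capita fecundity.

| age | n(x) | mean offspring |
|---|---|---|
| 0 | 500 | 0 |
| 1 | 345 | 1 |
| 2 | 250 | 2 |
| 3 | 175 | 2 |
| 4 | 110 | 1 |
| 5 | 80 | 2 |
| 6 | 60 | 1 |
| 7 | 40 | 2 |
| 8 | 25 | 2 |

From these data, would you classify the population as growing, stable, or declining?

lx = nx/n0 = nx/500: 1, 0.69, 0.5, 0.35, 0.22, 0.16, 0.12, 0.08, 0.05
R0 = Σ lx·mx = 0 + 0.69 + 1 + 0.7 + 0.22 + 0.32 + 0.12 + 0.16 + 0.1 = 3.31
R0 > 1, so the population is growing.

growing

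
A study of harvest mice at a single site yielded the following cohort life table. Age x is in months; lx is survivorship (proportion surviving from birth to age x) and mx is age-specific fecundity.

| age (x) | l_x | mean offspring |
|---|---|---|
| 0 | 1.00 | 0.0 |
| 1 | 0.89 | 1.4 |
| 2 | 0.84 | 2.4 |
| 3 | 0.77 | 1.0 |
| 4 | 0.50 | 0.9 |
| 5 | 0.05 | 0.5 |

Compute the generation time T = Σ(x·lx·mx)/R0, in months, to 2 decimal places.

lx·mx: 0, 1.246, 2.016, 0.77, 0.45, 0.025 → R0 = 4.507
x·lx·mx: 0, 1.246, 4.032, 2.31, 1.8, 0.125 → Σ = 9.513
T = 9.513 / 4.507 = 2.110717… → 2.11

2.11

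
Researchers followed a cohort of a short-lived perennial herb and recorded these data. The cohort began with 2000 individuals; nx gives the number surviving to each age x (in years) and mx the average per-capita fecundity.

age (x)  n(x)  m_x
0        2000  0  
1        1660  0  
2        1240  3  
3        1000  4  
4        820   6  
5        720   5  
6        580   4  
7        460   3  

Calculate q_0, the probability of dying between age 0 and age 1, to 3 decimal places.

lx = nx/n0 = nx/2000: 1, 0.83, 0.62, 0.5, 0.41, 0.36, 0.29, 0.23
q_0 = (l_0 − l_1) / l_0 = (1 − 0.83) / 1
     = 0.17 / 1 = 0.17 → 0.170

0.170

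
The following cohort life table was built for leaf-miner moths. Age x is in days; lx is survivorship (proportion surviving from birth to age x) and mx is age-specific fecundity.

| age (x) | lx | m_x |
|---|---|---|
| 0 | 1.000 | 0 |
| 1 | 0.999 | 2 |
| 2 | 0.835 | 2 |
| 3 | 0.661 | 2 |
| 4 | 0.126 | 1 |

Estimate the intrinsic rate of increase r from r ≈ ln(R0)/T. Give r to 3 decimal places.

0.851

R0 = Σ lx·mx = 0 + 1.998 + 1.67 + 1.322 + 0.126 = 5.116
Σ x·lx·mx = 9.808; T = 9.808/5.116 = 1.91712…
r ≈ ln(R0)/T = ln(5.116)/1.91712… = 0.85147… → 0.851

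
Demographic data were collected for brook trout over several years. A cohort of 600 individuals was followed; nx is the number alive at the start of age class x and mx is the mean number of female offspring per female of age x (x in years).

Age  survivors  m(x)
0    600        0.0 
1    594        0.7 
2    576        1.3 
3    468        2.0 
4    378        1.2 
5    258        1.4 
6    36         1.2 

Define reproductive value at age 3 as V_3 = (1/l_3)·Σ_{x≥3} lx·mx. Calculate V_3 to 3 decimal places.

3.833

lx = nx/n0 = nx/600: 1, 0.99, 0.96, 0.78, 0.63, 0.43, 0.06
lx·mx for x ≥ 3: 1.56, 0.756, 0.602, 0.072 → sum = 2.99
V_3 = 2.99 / l_3 = 2.99 / 0.78 = 3.833333… → 3.833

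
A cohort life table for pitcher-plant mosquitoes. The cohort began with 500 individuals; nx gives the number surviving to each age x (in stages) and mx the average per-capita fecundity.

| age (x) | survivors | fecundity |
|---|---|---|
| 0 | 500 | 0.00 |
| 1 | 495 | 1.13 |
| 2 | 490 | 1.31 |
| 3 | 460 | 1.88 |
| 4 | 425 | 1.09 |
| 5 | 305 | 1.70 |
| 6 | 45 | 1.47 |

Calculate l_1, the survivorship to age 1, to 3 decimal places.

0.990

l_1 = n_1/n_0 = 495/500 = 0.99 → 0.990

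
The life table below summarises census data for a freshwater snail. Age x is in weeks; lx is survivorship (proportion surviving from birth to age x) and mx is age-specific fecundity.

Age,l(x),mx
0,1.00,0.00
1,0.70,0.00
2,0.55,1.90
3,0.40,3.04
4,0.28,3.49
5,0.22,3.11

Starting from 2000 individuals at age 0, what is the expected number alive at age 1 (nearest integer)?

Expected survivors = N0 · l_1 = 2000 × 0.70 = 1400 → 1400

1400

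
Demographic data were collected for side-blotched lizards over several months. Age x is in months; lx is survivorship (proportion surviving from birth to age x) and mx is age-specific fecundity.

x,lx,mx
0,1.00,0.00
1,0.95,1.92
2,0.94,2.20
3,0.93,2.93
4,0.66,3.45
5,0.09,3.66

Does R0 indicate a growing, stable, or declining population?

R0 = Σ lx·mx = 0 + 1.824 + 2.068 + 2.7249 + 2.277 + 0.3294 = 9.2233
R0 > 1, so the population is growing.

growing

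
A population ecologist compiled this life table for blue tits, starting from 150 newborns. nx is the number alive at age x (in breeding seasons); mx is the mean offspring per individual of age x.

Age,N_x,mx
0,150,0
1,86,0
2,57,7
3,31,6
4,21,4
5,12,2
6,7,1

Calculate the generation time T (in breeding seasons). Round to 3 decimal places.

lx = nx/n0 = nx/150: 1, 0.57333…, 0.38, 0.20667…, 0.14, 0.08, 0.04667…
lx·mx: 0, 0, 2.66, 1.24…, 0.56, 0.16, 0.046667… → R0 = 4.666667…
x·lx·mx: 0, 0, 5.32, 3.72…, 2.24, 0.8, 0.28… → Σ = 12.36…
T = 12.36… / 4.666667… = 2.648571… → 2.649

2.649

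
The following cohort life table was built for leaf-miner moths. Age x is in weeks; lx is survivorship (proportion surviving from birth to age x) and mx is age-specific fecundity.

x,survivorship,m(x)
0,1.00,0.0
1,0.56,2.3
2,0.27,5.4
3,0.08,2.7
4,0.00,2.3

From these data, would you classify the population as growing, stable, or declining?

R0 = Σ lx·mx = 0 + 1.288 + 1.458 + 0.216 + 0 = 2.962
R0 > 1, so the population is growing.

growing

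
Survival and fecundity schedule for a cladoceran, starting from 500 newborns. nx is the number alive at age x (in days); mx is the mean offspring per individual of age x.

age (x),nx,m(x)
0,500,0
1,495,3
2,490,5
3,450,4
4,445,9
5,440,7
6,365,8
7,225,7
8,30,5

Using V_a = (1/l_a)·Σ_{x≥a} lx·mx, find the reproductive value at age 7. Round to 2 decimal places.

lx = nx/n0 = nx/500: 1, 0.99, 0.98, 0.9, 0.89, 0.88, 0.73, 0.45, 0.06
lx·mx for x ≥ 7: 3.15, 0.3 → sum = 3.45
V_7 = 3.45 / l_7 = 3.45 / 0.45 = 7.666667… → 7.67

7.67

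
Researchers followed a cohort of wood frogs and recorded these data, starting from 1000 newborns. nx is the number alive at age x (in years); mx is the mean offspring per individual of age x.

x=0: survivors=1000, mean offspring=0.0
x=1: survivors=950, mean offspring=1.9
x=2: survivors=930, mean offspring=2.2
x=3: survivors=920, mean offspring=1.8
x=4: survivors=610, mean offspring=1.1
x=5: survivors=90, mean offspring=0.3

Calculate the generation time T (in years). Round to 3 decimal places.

2.205

lx = nx/n0 = nx/1000: 1, 0.95, 0.93, 0.92, 0.61, 0.09
lx·mx: 0, 1.805, 2.046, 1.656, 0.671, 0.027 → R0 = 6.205
x·lx·mx: 0, 1.805, 4.092, 4.968, 2.684, 0.135 → Σ = 13.684
T = 13.684 / 6.205 = 2.205318… → 2.205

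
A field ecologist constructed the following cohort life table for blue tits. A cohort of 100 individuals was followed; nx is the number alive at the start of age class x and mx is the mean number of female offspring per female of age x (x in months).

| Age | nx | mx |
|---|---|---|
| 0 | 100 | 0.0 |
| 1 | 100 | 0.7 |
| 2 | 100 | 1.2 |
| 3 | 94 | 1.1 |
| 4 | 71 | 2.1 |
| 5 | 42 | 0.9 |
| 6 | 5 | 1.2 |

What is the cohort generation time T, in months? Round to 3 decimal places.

lx = nx/n0 = nx/100: 1, 1, 1, 0.94, 0.71, 0.42, 0.05
lx·mx: 0, 0.7, 1.2, 1.034, 1.491, 0.378, 0.06 → R0 = 4.863
x·lx·mx: 0, 0.7, 2.4, 3.102, 5.964, 1.89, 0.36 → Σ = 14.416
T = 14.416 / 4.863 = 2.964425… → 2.964

2.964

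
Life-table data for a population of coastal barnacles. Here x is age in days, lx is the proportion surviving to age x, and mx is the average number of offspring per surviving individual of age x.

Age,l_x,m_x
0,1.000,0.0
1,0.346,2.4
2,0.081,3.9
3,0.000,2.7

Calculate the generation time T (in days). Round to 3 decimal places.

1.276

lx·mx: 0, 0.8304, 0.3159, 0 → R0 = 1.1463
x·lx·mx: 0, 0.8304, 0.6318, 0 → Σ = 1.4622
T = 1.4622 / 1.1463 = 1.275582… → 1.276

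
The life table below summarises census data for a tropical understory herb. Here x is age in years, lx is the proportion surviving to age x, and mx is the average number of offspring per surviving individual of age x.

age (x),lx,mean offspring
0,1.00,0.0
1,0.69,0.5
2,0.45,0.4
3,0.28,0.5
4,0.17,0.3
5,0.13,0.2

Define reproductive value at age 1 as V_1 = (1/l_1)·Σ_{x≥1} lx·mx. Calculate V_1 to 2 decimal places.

1.08

lx·mx for x ≥ 1: 0.345, 0.18, 0.14, 0.051, 0.026 → sum = 0.742
V_1 = 0.742 / l_1 = 0.742 / 0.69 = 1.075362… → 1.08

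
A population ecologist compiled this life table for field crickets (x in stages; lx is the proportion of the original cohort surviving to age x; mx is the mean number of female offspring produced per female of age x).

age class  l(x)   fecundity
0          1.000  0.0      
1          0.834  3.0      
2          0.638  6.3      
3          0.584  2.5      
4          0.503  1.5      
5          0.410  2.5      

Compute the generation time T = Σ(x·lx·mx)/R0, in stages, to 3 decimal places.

lx·mx: 0, 2.502, 4.0194, 1.46, 0.7545, 1.025 → R0 = 9.7609
x·lx·mx: 0, 2.502, 8.0388, 4.38, 3.018, 5.125 → Σ = 23.0638
T = 23.0638 / 9.7609 = 2.362876… → 2.363

2.363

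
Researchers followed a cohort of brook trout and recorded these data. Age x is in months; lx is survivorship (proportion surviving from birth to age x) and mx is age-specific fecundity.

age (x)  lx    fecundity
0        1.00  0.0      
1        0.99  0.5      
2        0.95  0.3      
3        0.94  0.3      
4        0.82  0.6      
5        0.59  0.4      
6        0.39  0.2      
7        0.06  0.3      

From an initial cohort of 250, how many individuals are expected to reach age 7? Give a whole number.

15

Expected survivors = N0 · l_7 = 250 × 0.06 = 15 → 15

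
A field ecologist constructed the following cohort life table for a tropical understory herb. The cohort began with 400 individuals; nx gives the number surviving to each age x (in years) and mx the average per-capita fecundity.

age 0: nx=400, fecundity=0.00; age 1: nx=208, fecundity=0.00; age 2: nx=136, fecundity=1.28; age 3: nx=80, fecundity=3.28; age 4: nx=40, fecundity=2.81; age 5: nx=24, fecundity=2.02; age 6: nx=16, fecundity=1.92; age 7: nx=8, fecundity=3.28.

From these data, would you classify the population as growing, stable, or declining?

lx = nx/n0 = nx/400: 1, 0.52, 0.34, 0.2, 0.1, 0.06, 0.04, 0.02
R0 = Σ lx·mx = 0 + 0 + 0.4352 + 0.656 + 0.281 + 0.1212 + 0.0768 + 0.0656 = 1.6358
R0 > 1, so the population is growing.

growing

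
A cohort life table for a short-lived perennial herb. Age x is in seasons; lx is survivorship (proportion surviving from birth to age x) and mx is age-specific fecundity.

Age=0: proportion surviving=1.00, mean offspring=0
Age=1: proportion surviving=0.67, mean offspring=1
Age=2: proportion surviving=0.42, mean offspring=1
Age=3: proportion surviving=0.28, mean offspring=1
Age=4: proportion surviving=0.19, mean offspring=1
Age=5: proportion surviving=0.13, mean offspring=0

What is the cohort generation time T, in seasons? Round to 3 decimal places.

lx·mx: 0, 0.67, 0.42, 0.28, 0.19, 0 → R0 = 1.56
x·lx·mx: 0, 0.67, 0.84, 0.84, 0.76, 0 → Σ = 3.11
T = 3.11 / 1.56 = 1.99359… → 1.994

1.994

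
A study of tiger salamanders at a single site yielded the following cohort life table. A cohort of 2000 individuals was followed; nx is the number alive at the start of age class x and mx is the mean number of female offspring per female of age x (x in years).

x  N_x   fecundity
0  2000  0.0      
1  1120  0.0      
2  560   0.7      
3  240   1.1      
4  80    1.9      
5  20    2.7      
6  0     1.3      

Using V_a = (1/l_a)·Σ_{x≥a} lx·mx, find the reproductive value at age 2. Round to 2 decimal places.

1.54

lx = nx/n0 = nx/2000: 1, 0.56, 0.28, 0.12, 0.04, 0.01, 0
lx·mx for x ≥ 2: 0.196, 0.132, 0.076, 0.027, 0 → sum = 0.431
V_2 = 0.431 / l_2 = 0.431 / 0.28 = 1.539286… → 1.54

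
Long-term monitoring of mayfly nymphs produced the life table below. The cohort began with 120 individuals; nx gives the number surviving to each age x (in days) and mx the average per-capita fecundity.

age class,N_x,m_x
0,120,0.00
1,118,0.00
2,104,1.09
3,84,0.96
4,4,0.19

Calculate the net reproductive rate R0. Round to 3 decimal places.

lx = nx/n0 = nx/120: 1, 0.98333…, 0.86667…, 0.7, 0.03333…
lx·mx by age: 0, 0, 0.944667…, 0.672, 0.006333…
R0 = Σ lx·mx = 1.623… → 1.623

1.623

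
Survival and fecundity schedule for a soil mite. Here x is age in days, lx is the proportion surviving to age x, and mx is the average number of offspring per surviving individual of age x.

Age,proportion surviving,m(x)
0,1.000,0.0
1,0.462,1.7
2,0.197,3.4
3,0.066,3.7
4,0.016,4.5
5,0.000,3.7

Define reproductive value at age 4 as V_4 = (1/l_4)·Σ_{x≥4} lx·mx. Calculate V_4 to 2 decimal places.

4.50

lx·mx for x ≥ 4: 0.072, 0 → sum = 0.072
V_4 = 0.072 / l_4 = 0.072 / 0.016 = 4.5 → 4.50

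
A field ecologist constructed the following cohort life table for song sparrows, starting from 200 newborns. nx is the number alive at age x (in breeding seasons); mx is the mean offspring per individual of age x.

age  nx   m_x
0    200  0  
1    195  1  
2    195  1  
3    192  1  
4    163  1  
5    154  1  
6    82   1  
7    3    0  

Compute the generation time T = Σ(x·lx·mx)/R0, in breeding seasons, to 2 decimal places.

3.13

lx = nx/n0 = nx/200: 1, 0.975, 0.975, 0.96, 0.815, 0.77, 0.41, 0.015
lx·mx: 0, 0.975, 0.975, 0.96, 0.815, 0.77, 0.41, 0 → R0 = 4.905
x·lx·mx: 0, 0.975, 1.95, 2.88, 3.26, 3.85, 2.46, 0 → Σ = 15.375
T = 15.375 / 4.905 = 3.134557… → 3.13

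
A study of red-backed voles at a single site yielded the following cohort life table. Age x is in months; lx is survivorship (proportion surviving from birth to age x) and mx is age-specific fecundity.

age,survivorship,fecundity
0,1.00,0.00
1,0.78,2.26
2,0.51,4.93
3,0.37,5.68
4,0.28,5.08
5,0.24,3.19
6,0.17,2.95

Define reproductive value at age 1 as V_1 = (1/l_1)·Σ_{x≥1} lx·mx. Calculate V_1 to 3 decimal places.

lx·mx for x ≥ 1: 1.7628, 2.5143, 2.1016, 1.4224, 0.7656, 0.5015 → sum = 9.0682
V_1 = 9.0682 / l_1 = 9.0682 / 0.78 = 11.625897… → 11.626

11.626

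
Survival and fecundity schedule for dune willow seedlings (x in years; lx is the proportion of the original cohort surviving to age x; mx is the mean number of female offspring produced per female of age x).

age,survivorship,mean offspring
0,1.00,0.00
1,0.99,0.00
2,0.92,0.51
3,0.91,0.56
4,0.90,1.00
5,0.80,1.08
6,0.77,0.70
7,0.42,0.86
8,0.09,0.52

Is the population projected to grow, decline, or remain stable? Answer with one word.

R0 = Σ lx·mx = 0 + 0 + 0.4692 + 0.5096 + 0.9 + 0.864 + 0.539 + 0.3612 + 0.0468 = 3.6898
R0 > 1, so the population is growing.

growing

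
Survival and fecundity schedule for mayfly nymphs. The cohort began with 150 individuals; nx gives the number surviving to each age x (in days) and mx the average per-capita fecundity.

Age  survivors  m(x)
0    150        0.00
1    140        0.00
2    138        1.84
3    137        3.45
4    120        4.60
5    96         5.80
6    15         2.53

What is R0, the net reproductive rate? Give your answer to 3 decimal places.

lx = nx/n0 = nx/150: 1, 0.93333…, 0.92, 0.91333…, 0.8, 0.64, 0.1
lx·mx by age: 0, 0, 1.6928, 3.151…, 3.68, 3.712, 0.253
R0 = Σ lx·mx = 12.4888… → 12.489

12.489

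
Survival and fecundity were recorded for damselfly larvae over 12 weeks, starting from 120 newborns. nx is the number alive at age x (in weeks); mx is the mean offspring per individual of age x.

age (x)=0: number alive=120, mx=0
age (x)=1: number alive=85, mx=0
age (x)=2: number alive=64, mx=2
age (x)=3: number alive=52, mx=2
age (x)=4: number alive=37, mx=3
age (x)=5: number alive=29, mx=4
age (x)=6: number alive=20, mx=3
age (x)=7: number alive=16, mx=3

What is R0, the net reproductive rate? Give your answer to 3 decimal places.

lx = nx/n0 = nx/120: 1, 0.70833…, 0.53333…, 0.43333…, 0.30833…, 0.24167…, 0.16667…, 0.13333…
lx·mx by age: 0, 0, 1.066667…, 0.866667…, 0.925…, 0.966667…, 0.5…, 0.4…
R0 = Σ lx·mx = 4.725… → 4.725

4.725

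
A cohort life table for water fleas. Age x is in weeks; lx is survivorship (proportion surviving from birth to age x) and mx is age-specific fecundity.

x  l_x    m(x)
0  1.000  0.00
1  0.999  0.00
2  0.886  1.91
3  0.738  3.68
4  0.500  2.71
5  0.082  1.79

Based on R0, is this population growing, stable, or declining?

growing

R0 = Σ lx·mx = 0 + 0 + 1.69226 + 2.71584 + 1.355 + 0.14678 = 5.90988
R0 > 1, so the population is growing.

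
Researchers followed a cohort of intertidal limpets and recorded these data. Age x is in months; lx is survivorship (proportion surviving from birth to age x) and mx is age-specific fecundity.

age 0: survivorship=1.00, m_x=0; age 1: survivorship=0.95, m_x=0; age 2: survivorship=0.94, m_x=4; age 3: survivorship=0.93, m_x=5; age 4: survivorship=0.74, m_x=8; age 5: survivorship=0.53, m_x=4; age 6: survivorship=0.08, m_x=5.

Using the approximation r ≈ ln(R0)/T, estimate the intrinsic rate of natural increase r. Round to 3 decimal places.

R0 = Σ lx·mx = 0 + 0 + 3.76 + 4.65 + 5.92 + 2.12 + 0.4 = 16.85
Σ x·lx·mx = 58.15; T = 58.15/16.85 = 3.45104…
r ≈ ln(R0)/T = ln(16.85)/3.45104… = 0.81841… → 0.818

0.818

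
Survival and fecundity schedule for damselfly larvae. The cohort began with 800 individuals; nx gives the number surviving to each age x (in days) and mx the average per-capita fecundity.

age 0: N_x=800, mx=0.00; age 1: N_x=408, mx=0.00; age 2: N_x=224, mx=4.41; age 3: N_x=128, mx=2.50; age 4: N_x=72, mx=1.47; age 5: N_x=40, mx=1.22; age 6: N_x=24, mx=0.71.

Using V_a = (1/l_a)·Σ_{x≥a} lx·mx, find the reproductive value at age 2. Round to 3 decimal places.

lx = nx/n0 = nx/800: 1, 0.51, 0.28, 0.16, 0.09, 0.05, 0.03
lx·mx for x ≥ 2: 1.2348, 0.4, 0.1323, 0.061, 0.0213 → sum = 1.8494
V_2 = 1.8494 / l_2 = 1.8494 / 0.28 = 6.605 → 6.605

6.605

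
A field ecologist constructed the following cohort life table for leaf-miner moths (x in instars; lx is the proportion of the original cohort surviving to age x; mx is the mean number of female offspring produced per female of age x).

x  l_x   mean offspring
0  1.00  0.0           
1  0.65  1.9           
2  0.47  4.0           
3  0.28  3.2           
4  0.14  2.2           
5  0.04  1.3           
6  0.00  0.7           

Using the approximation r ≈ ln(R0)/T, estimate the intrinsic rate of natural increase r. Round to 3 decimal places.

R0 = Σ lx·mx = 0 + 1.235 + 1.88 + 0.896 + 0.308 + 0.052 + 0 = 4.371
Σ x·lx·mx = 9.175; T = 9.175/4.371 = 2.09906…
r ≈ ln(R0)/T = ln(4.371)/2.09906… = 0.70269… → 0.703

0.703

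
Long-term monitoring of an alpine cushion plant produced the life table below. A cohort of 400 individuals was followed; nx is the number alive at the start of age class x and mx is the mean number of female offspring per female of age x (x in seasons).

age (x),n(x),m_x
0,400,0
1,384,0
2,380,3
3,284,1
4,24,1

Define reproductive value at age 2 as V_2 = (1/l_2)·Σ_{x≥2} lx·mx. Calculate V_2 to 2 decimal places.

lx = nx/n0 = nx/400: 1, 0.96, 0.95, 0.71, 0.06
lx·mx for x ≥ 2: 2.85, 0.71, 0.06 → sum = 3.62
V_2 = 3.62 / l_2 = 3.62 / 0.95 = 3.810526… → 3.81

3.81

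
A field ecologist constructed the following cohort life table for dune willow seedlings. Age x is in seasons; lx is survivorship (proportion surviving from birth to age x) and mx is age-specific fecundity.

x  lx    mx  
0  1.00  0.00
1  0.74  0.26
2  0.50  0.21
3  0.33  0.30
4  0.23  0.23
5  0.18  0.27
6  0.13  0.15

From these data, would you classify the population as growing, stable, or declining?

R0 = Σ lx·mx = 0 + 0.1924 + 0.105 + 0.099 + 0.0529 + 0.0486 + 0.0195 = 0.5174
R0 < 1, so the population is declining.

declining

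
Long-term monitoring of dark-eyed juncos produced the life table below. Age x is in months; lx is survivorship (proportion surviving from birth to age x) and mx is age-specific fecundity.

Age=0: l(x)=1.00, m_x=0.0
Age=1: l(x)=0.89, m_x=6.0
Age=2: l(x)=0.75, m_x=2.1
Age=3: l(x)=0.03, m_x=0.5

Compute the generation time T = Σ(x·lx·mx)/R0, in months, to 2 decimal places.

1.23

lx·mx: 0, 5.34, 1.575, 0.015 → R0 = 6.93
x·lx·mx: 0, 5.34, 3.15, 0.045 → Σ = 8.535
T = 8.535 / 6.93 = 1.231602… → 1.23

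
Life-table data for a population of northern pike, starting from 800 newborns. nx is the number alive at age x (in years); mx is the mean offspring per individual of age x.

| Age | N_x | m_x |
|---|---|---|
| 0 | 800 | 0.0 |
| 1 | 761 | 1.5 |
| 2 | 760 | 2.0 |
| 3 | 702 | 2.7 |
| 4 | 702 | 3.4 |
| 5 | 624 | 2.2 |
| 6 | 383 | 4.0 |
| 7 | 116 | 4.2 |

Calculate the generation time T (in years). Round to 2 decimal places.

lx = nx/n0 = nx/800: 1, 0.95125, 0.95, 0.8775, 0.8775, 0.78, 0.47875, 0.145
lx·mx: 0, 1.426875, 1.9, 2.36925, 2.9835, 1.716, 1.915, 0.609 → R0 = 12.919625
x·lx·mx: 0, 1.426875, 3.8, 7.10775, 11.934, 8.58, 11.49, 4.263 → Σ = 48.601625
T = 48.601625 / 12.919625 = 3.761845… → 3.76

3.76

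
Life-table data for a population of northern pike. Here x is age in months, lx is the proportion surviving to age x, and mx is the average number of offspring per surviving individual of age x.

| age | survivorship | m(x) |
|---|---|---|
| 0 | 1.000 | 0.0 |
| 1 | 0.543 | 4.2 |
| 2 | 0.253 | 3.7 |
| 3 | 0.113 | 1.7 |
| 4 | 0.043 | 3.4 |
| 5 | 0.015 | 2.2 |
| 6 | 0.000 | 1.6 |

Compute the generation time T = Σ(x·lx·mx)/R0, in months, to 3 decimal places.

lx·mx: 0, 2.2806, 0.9361, 0.1921, 0.1462, 0.033, 0 → R0 = 3.588
x·lx·mx: 0, 2.2806, 1.8722, 0.5763, 0.5848, 0.165, 0 → Σ = 5.4789
T = 5.4789 / 3.588 = 1.527007… → 1.527

1.527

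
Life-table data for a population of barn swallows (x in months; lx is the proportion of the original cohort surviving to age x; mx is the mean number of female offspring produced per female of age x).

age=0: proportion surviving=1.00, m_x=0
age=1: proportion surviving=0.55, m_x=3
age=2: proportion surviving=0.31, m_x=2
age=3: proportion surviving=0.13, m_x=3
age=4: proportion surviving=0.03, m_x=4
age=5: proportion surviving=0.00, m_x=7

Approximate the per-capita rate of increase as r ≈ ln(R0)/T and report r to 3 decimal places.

0.626

R0 = Σ lx·mx = 0 + 1.65 + 0.62 + 0.39 + 0.12 + 0 = 2.78
Σ x·lx·mx = 4.54; T = 4.54/2.78 = 1.63309…
r ≈ ln(R0)/T = ln(2.78)/1.63309… = 0.62608… → 0.626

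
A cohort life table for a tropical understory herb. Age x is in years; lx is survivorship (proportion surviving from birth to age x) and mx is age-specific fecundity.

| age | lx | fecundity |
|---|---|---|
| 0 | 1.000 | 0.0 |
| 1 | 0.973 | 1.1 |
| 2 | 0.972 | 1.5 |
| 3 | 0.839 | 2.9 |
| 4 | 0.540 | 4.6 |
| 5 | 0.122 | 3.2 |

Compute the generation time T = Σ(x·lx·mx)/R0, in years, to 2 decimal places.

lx·mx: 0, 1.0703, 1.458, 2.4331, 2.484, 0.3904 → R0 = 7.8358
x·lx·mx: 0, 1.0703, 2.916, 7.2993, 9.936, 1.952 → Σ = 23.1736
T = 23.1736 / 7.8358 = 2.957401… → 2.96

2.96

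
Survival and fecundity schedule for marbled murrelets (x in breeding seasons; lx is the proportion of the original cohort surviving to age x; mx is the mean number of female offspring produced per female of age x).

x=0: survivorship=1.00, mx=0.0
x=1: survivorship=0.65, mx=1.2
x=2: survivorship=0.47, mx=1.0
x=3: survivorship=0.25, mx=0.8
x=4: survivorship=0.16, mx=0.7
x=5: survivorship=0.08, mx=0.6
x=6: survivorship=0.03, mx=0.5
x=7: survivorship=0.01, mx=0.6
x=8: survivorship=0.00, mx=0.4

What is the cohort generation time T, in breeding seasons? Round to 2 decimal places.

1.93

lx·mx: 0, 0.78, 0.47, 0.2, 0.112, 0.048, 0.015, 0.006, 0 → R0 = 1.631
x·lx·mx: 0, 0.78, 0.94, 0.6, 0.448, 0.24, 0.09, 0.042, 0 → Σ = 3.14
T = 3.14 / 1.631 = 1.925199… → 1.93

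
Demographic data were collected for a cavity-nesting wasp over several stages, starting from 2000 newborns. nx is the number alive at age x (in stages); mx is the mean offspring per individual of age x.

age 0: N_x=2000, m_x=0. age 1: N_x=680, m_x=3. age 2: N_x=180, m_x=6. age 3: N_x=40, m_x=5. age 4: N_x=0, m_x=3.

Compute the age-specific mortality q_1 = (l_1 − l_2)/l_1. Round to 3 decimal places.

lx = nx/n0 = nx/2000: 1, 0.34, 0.09, 0.02, 0
q_1 = (l_1 − l_2) / l_1 = (0.34 − 0.09) / 0.34
     = 0.25 / 0.34 = 0.735294… → 0.735

0.735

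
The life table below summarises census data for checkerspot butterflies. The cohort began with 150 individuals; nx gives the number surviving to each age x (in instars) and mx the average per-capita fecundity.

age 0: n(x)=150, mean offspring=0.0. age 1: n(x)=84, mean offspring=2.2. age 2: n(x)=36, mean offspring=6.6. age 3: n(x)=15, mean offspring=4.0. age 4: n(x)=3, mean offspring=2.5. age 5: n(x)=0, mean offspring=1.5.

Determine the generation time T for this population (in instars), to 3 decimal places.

lx = nx/n0 = nx/150: 1, 0.56, 0.24, 0.1, 0.02, 0
lx·mx: 0, 1.232, 1.584, 0.4, 0.05, 0 → R0 = 3.266
x·lx·mx: 0, 1.232, 3.168, 1.2, 0.2, 0 → Σ = 5.8
T = 5.8 / 3.266 = 1.775873… → 1.776

1.776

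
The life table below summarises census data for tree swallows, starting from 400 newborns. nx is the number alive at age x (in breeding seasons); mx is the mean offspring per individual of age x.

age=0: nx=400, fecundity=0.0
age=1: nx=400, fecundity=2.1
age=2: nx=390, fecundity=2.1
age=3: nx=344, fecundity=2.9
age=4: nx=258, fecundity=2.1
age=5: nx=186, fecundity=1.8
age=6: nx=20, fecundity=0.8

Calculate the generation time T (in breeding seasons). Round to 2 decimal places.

lx = nx/n0 = nx/400: 1, 1, 0.975, 0.86, 0.645, 0.465, 0.05
lx·mx: 0, 2.1, 2.0475, 2.494, 1.3545, 0.837, 0.04 → R0 = 8.873
x·lx·mx: 0, 2.1, 4.095, 7.482, 5.418, 4.185, 0.24 → Σ = 23.52
T = 23.52 / 8.873 = 2.650738… → 2.65

2.65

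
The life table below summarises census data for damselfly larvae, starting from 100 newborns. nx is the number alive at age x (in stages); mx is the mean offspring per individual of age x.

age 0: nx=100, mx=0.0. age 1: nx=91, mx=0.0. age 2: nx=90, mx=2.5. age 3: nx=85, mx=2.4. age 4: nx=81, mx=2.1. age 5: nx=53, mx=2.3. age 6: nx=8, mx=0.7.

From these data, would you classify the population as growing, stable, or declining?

lx = nx/n0 = nx/100: 1, 0.91, 0.9, 0.85, 0.81, 0.53, 0.08
R0 = Σ lx·mx = 0 + 0 + 2.25 + 2.04 + 1.701 + 1.219 + 0.056 = 7.266
R0 > 1, so the population is growing.

growing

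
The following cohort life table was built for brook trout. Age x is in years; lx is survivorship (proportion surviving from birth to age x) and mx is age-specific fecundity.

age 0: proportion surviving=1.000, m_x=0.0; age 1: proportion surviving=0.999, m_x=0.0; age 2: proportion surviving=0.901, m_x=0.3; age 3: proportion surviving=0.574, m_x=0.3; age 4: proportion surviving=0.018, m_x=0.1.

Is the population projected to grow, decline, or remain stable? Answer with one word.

R0 = Σ lx·mx = 0 + 0 + 0.2703 + 0.1722 + 0.0018 = 0.4443
R0 < 1, so the population is declining.

declining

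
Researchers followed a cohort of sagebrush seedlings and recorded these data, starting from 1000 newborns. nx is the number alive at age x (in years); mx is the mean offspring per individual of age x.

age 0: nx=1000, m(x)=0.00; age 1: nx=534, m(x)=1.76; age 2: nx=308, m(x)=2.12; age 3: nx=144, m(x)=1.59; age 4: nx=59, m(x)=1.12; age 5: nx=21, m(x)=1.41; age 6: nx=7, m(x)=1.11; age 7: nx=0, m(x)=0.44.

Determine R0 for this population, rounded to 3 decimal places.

1.925

lx = nx/n0 = nx/1000: 1, 0.534, 0.308, 0.144, 0.059, 0.021, 0.007, 0
lx·mx by age: 0, 0.93984, 0.65296, 0.22896, 0.06608, 0.02961, 0.00777, 0
R0 = Σ lx·mx = 1.92522 → 1.925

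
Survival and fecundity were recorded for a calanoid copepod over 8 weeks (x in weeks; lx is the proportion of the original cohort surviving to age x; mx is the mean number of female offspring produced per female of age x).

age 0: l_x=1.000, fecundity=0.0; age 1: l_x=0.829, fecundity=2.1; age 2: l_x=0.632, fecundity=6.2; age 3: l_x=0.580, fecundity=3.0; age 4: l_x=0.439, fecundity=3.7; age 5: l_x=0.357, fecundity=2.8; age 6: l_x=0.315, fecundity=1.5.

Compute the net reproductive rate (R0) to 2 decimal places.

lx·mx by age: 0, 1.7409, 3.9184, 1.74, 1.6243, 0.9996, 0.4725
R0 = Σ lx·mx = 10.4957 → 10.50

10.50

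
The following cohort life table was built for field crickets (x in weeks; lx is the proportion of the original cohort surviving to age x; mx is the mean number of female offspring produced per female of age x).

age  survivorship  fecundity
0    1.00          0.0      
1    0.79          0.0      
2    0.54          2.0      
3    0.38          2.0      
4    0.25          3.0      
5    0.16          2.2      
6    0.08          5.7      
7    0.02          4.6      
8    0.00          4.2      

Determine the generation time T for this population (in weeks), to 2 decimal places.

lx·mx: 0, 0, 1.08, 0.76, 0.75, 0.352, 0.456, 0.092, 0 → R0 = 3.49
x·lx·mx: 0, 0, 2.16, 2.28, 3, 1.76, 2.736, 0.644, 0 → Σ = 12.58
T = 12.58 / 3.49 = 3.604585… → 3.60

3.60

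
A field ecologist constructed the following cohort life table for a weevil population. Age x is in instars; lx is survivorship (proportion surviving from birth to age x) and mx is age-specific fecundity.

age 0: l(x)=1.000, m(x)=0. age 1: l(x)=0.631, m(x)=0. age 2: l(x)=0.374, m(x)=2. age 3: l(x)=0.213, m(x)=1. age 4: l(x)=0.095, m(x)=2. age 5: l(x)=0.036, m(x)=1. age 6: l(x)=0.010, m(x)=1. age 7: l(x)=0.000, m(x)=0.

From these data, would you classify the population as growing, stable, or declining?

growing

R0 = Σ lx·mx = 0 + 0 + 0.748 + 0.213 + 0.19 + 0.036 + 0.01 + 0 = 1.197
R0 > 1, so the population is growing.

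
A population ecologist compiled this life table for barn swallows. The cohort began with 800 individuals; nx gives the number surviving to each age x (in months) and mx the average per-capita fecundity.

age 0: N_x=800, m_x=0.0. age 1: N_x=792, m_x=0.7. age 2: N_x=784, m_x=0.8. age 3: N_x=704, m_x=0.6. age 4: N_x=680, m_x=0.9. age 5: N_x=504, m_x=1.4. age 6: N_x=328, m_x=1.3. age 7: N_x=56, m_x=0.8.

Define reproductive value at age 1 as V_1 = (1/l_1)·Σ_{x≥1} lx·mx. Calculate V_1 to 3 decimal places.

4.284

lx = nx/n0 = nx/800: 1, 0.99, 0.98, 0.88, 0.85, 0.63, 0.41, 0.07
lx·mx for x ≥ 1: 0.693, 0.784, 0.528, 0.765, 0.882, 0.533, 0.056 → sum = 4.241
V_1 = 4.241 / l_1 = 4.241 / 0.99 = 4.283838… → 4.284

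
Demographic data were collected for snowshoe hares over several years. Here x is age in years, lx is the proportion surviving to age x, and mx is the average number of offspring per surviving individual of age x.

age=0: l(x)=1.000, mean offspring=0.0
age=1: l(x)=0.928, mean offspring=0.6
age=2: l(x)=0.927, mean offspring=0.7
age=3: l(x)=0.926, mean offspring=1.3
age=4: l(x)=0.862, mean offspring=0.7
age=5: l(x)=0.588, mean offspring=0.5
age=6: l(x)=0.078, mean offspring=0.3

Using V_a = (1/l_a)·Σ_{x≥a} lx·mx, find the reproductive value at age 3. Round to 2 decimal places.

2.29

lx·mx for x ≥ 3: 1.2038, 0.6034, 0.294, 0.0234 → sum = 2.1246
V_3 = 2.1246 / l_3 = 2.1246 / 0.926 = 2.294384… → 2.29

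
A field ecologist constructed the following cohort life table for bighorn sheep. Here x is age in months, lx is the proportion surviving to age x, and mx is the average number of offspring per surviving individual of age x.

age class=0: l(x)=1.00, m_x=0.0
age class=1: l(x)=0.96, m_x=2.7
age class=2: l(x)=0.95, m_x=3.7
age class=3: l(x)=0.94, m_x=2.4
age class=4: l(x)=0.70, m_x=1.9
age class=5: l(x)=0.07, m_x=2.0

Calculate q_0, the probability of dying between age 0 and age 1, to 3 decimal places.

0.040

q_0 = (l_0 − l_1) / l_0 = (1 − 0.96) / 1
     = 0.04 / 1 = 0.04 → 0.040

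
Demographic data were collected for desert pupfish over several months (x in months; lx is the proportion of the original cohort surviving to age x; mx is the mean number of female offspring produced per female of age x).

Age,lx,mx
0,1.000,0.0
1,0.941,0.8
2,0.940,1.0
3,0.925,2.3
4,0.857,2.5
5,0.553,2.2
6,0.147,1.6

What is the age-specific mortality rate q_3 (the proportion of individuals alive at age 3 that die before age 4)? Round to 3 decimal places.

0.074

q_3 = (l_3 − l_4) / l_3 = (0.925 − 0.857) / 0.925
     = 0.068 / 0.925 = 0.073514… → 0.074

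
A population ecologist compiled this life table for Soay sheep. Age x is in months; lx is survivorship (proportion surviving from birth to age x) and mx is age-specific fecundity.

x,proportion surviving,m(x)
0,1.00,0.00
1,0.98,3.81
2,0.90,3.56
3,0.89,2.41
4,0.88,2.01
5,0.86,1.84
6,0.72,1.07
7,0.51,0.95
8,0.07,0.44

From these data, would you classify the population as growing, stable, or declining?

R0 = Σ lx·mx = 0 + 3.7338 + 3.204 + 2.1449 + 1.7688 + 1.5824 + 0.7704 + 0.4845 + 0.0308 = 13.7196
R0 > 1, so the population is growing.

growing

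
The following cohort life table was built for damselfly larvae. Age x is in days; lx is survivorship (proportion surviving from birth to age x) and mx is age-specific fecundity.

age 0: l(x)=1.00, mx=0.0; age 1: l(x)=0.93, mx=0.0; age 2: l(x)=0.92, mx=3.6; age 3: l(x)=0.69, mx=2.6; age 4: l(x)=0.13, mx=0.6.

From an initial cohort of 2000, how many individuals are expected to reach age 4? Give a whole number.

Expected survivors = N0 · l_4 = 2000 × 0.13 = 260 → 260

260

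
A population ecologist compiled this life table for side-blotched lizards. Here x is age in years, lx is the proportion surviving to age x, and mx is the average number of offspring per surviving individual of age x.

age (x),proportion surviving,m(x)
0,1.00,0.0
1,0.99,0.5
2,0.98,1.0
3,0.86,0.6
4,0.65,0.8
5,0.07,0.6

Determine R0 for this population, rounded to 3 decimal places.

lx·mx by age: 0, 0.495, 0.98, 0.516, 0.52, 0.042
R0 = Σ lx·mx = 2.553 → 2.553

2.553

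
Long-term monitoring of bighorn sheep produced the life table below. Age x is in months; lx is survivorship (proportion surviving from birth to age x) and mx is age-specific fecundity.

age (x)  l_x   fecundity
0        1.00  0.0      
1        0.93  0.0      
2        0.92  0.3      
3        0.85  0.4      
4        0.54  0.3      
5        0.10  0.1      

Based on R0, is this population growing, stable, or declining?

declining

R0 = Σ lx·mx = 0 + 0 + 0.276 + 0.34 + 0.162 + 0.01 = 0.788
R0 < 1, so the population is declining.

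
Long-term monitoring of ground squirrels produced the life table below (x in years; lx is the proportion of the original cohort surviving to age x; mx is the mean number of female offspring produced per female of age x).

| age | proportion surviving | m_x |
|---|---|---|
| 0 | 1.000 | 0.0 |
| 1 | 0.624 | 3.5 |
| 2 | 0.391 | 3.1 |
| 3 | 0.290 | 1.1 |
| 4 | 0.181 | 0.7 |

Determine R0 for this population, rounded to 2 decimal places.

lx·mx by age: 0, 2.184, 1.2121, 0.319, 0.1267
R0 = Σ lx·mx = 3.8418 → 3.84

3.84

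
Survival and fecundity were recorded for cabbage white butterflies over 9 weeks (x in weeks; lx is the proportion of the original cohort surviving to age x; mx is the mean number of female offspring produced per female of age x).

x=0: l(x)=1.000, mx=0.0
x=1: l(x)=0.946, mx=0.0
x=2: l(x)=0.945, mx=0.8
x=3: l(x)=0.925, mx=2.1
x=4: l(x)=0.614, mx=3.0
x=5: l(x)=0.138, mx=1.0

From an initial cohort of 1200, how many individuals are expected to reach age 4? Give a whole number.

Expected survivors = N0 · l_4 = 1200 × 0.614 = 736.8 → 737

737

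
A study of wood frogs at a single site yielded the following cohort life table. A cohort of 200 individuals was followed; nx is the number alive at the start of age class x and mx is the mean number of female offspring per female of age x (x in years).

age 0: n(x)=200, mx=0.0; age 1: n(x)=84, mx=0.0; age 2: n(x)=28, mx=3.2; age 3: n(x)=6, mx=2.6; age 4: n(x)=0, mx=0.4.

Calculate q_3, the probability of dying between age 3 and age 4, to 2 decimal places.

1.00

lx = nx/n0 = nx/200: 1, 0.42, 0.14, 0.03, 0
q_3 = (l_3 − l_4) / l_3 = (0.03 − 0) / 0.03
     = 0.03 / 0.03 = 1 → 1.00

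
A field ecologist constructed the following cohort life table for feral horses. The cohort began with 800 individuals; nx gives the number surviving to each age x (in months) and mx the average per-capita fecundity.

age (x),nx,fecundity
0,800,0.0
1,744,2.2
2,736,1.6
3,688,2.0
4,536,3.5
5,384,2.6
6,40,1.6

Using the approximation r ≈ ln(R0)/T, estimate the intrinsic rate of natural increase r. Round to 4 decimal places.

lx = nx/n0 = nx/800: 1, 0.93, 0.92, 0.86, 0.67, 0.48, 0.05
R0 = Σ lx·mx = 0 + 2.046 + 1.472 + 1.72 + 2.345 + 1.248 + 0.08 = 8.911
Σ x·lx·mx = 26.25; T = 26.25/8.911 = 2.9458…
r ≈ ln(R0)/T = ln(8.911)/2.9458… = 0.742511… → 0.7425

0.7425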